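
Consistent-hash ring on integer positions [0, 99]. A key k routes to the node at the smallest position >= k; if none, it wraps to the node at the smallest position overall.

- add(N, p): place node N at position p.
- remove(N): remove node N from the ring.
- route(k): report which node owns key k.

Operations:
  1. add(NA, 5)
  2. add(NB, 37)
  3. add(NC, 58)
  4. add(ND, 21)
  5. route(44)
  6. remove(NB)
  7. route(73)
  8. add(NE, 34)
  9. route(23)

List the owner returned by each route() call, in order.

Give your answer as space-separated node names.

Answer: NC NA NE

Derivation:
Op 1: add NA@5 -> ring=[5:NA]
Op 2: add NB@37 -> ring=[5:NA,37:NB]
Op 3: add NC@58 -> ring=[5:NA,37:NB,58:NC]
Op 4: add ND@21 -> ring=[5:NA,21:ND,37:NB,58:NC]
Op 5: route key 44: smallest pos >= 44 is 58 -> NC
Op 6: remove NB -> ring=[5:NA,21:ND,58:NC]
Op 7: route key 73: none >= 73, wrap to smallest pos 5 -> NA
Op 8: add NE@34 -> ring=[5:NA,21:ND,34:NE,58:NC]
Op 9: route key 23: smallest pos >= 23 is 34 -> NE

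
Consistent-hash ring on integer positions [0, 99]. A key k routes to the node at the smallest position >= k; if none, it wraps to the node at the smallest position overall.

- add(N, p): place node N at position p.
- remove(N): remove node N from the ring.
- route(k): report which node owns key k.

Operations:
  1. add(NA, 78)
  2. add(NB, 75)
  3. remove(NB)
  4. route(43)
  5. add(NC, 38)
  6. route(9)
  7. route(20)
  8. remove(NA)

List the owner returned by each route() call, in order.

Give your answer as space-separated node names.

Op 1: add NA@78 -> ring=[78:NA]
Op 2: add NB@75 -> ring=[75:NB,78:NA]
Op 3: remove NB -> ring=[78:NA]
Op 4: route key 43: smallest pos >= 43 is 78 -> NA
Op 5: add NC@38 -> ring=[38:NC,78:NA]
Op 6: route key 9: smallest pos >= 9 is 38 -> NC
Op 7: route key 20: smallest pos >= 20 is 38 -> NC
Op 8: remove NA -> ring=[38:NC]

Answer: NA NC NC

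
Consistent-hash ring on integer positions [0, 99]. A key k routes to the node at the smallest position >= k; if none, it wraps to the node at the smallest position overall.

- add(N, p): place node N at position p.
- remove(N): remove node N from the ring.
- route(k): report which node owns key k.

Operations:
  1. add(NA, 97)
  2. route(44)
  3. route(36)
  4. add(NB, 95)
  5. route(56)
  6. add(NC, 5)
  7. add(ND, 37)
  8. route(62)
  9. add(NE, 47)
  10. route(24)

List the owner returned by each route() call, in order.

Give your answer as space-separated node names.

Answer: NA NA NB NB ND

Derivation:
Op 1: add NA@97 -> ring=[97:NA]
Op 2: route key 44: smallest pos >= 44 is 97 -> NA
Op 3: route key 36: smallest pos >= 36 is 97 -> NA
Op 4: add NB@95 -> ring=[95:NB,97:NA]
Op 5: route key 56: smallest pos >= 56 is 95 -> NB
Op 6: add NC@5 -> ring=[5:NC,95:NB,97:NA]
Op 7: add ND@37 -> ring=[5:NC,37:ND,95:NB,97:NA]
Op 8: route key 62: smallest pos >= 62 is 95 -> NB
Op 9: add NE@47 -> ring=[5:NC,37:ND,47:NE,95:NB,97:NA]
Op 10: route key 24: smallest pos >= 24 is 37 -> ND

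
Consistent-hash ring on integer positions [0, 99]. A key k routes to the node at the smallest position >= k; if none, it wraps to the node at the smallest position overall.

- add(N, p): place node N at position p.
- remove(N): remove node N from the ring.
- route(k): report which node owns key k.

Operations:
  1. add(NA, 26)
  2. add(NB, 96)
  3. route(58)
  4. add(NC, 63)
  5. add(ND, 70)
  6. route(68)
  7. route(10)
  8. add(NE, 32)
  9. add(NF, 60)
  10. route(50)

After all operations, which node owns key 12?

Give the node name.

Op 1: add NA@26 -> ring=[26:NA]
Op 2: add NB@96 -> ring=[26:NA,96:NB]
Op 3: route key 58: smallest pos >= 58 is 96 -> NB
Op 4: add NC@63 -> ring=[26:NA,63:NC,96:NB]
Op 5: add ND@70 -> ring=[26:NA,63:NC,70:ND,96:NB]
Op 6: route key 68: smallest pos >= 68 is 70 -> ND
Op 7: route key 10: smallest pos >= 10 is 26 -> NA
Op 8: add NE@32 -> ring=[26:NA,32:NE,63:NC,70:ND,96:NB]
Op 9: add NF@60 -> ring=[26:NA,32:NE,60:NF,63:NC,70:ND,96:NB]
Op 10: route key 50: smallest pos >= 50 is 60 -> NF
Final route key 12: smallest pos >= 12 is 26 -> NA

Answer: NA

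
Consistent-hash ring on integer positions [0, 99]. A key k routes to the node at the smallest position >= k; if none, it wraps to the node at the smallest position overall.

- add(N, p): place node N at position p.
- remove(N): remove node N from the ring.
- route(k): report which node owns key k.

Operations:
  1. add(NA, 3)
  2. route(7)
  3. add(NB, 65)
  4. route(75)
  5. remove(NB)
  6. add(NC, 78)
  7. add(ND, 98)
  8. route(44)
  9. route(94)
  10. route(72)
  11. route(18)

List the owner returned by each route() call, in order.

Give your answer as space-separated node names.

Op 1: add NA@3 -> ring=[3:NA]
Op 2: route key 7: none >= 7, wrap to smallest pos 3 -> NA
Op 3: add NB@65 -> ring=[3:NA,65:NB]
Op 4: route key 75: none >= 75, wrap to smallest pos 3 -> NA
Op 5: remove NB -> ring=[3:NA]
Op 6: add NC@78 -> ring=[3:NA,78:NC]
Op 7: add ND@98 -> ring=[3:NA,78:NC,98:ND]
Op 8: route key 44: smallest pos >= 44 is 78 -> NC
Op 9: route key 94: smallest pos >= 94 is 98 -> ND
Op 10: route key 72: smallest pos >= 72 is 78 -> NC
Op 11: route key 18: smallest pos >= 18 is 78 -> NC

Answer: NA NA NC ND NC NC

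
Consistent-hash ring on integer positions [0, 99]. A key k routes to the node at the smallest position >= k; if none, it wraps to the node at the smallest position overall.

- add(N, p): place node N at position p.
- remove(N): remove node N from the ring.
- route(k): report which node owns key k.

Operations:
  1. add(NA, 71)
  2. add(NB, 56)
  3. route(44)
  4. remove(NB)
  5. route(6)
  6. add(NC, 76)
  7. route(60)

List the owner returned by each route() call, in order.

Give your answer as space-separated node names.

Answer: NB NA NA

Derivation:
Op 1: add NA@71 -> ring=[71:NA]
Op 2: add NB@56 -> ring=[56:NB,71:NA]
Op 3: route key 44: smallest pos >= 44 is 56 -> NB
Op 4: remove NB -> ring=[71:NA]
Op 5: route key 6: smallest pos >= 6 is 71 -> NA
Op 6: add NC@76 -> ring=[71:NA,76:NC]
Op 7: route key 60: smallest pos >= 60 is 71 -> NA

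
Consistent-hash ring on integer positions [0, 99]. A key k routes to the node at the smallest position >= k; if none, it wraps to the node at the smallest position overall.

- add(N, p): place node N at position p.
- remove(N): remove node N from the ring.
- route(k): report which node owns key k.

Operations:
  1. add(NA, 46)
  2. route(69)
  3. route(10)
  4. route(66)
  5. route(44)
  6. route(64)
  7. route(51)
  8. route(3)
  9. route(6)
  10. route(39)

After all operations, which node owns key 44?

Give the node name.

Op 1: add NA@46 -> ring=[46:NA]
Op 2: route key 69: none >= 69, wrap to smallest pos 46 -> NA
Op 3: route key 10: smallest pos >= 10 is 46 -> NA
Op 4: route key 66: none >= 66, wrap to smallest pos 46 -> NA
Op 5: route key 44: smallest pos >= 44 is 46 -> NA
Op 6: route key 64: none >= 64, wrap to smallest pos 46 -> NA
Op 7: route key 51: none >= 51, wrap to smallest pos 46 -> NA
Op 8: route key 3: smallest pos >= 3 is 46 -> NA
Op 9: route key 6: smallest pos >= 6 is 46 -> NA
Op 10: route key 39: smallest pos >= 39 is 46 -> NA
Final route key 44: smallest pos >= 44 is 46 -> NA

Answer: NA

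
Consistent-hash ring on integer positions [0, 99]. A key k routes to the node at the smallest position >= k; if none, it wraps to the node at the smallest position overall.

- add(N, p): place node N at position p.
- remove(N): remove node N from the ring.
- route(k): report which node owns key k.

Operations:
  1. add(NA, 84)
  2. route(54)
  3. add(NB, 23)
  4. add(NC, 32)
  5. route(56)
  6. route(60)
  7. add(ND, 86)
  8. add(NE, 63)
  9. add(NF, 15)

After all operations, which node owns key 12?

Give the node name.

Answer: NF

Derivation:
Op 1: add NA@84 -> ring=[84:NA]
Op 2: route key 54: smallest pos >= 54 is 84 -> NA
Op 3: add NB@23 -> ring=[23:NB,84:NA]
Op 4: add NC@32 -> ring=[23:NB,32:NC,84:NA]
Op 5: route key 56: smallest pos >= 56 is 84 -> NA
Op 6: route key 60: smallest pos >= 60 is 84 -> NA
Op 7: add ND@86 -> ring=[23:NB,32:NC,84:NA,86:ND]
Op 8: add NE@63 -> ring=[23:NB,32:NC,63:NE,84:NA,86:ND]
Op 9: add NF@15 -> ring=[15:NF,23:NB,32:NC,63:NE,84:NA,86:ND]
Final route key 12: smallest pos >= 12 is 15 -> NF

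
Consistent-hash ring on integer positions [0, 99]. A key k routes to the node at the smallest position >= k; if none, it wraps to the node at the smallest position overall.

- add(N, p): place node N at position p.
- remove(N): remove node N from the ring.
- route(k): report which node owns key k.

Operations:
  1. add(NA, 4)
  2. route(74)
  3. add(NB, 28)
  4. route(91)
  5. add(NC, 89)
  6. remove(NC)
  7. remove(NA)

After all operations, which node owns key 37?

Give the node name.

Answer: NB

Derivation:
Op 1: add NA@4 -> ring=[4:NA]
Op 2: route key 74: none >= 74, wrap to smallest pos 4 -> NA
Op 3: add NB@28 -> ring=[4:NA,28:NB]
Op 4: route key 91: none >= 91, wrap to smallest pos 4 -> NA
Op 5: add NC@89 -> ring=[4:NA,28:NB,89:NC]
Op 6: remove NC -> ring=[4:NA,28:NB]
Op 7: remove NA -> ring=[28:NB]
Final route key 37: none >= 37, wrap to smallest pos 28 -> NB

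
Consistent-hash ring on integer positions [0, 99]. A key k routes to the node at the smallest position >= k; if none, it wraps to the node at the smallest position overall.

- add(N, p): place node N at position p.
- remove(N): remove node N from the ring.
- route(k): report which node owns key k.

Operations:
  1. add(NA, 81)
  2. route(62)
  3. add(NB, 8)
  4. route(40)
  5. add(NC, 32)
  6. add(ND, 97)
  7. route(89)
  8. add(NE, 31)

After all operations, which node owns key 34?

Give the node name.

Op 1: add NA@81 -> ring=[81:NA]
Op 2: route key 62: smallest pos >= 62 is 81 -> NA
Op 3: add NB@8 -> ring=[8:NB,81:NA]
Op 4: route key 40: smallest pos >= 40 is 81 -> NA
Op 5: add NC@32 -> ring=[8:NB,32:NC,81:NA]
Op 6: add ND@97 -> ring=[8:NB,32:NC,81:NA,97:ND]
Op 7: route key 89: smallest pos >= 89 is 97 -> ND
Op 8: add NE@31 -> ring=[8:NB,31:NE,32:NC,81:NA,97:ND]
Final route key 34: smallest pos >= 34 is 81 -> NA

Answer: NA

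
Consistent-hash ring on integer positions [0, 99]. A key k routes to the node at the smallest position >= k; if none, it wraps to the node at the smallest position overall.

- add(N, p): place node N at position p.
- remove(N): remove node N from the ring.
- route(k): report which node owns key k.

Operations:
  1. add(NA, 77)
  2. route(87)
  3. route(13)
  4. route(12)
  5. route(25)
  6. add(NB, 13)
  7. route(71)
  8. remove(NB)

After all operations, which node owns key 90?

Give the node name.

Answer: NA

Derivation:
Op 1: add NA@77 -> ring=[77:NA]
Op 2: route key 87: none >= 87, wrap to smallest pos 77 -> NA
Op 3: route key 13: smallest pos >= 13 is 77 -> NA
Op 4: route key 12: smallest pos >= 12 is 77 -> NA
Op 5: route key 25: smallest pos >= 25 is 77 -> NA
Op 6: add NB@13 -> ring=[13:NB,77:NA]
Op 7: route key 71: smallest pos >= 71 is 77 -> NA
Op 8: remove NB -> ring=[77:NA]
Final route key 90: none >= 90, wrap to smallest pos 77 -> NA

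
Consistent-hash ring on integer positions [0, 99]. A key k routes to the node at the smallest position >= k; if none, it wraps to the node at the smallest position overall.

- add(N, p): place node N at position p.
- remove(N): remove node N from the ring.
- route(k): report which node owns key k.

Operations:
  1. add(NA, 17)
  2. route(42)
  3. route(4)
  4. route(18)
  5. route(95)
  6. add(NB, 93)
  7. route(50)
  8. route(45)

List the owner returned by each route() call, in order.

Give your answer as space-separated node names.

Answer: NA NA NA NA NB NB

Derivation:
Op 1: add NA@17 -> ring=[17:NA]
Op 2: route key 42: none >= 42, wrap to smallest pos 17 -> NA
Op 3: route key 4: smallest pos >= 4 is 17 -> NA
Op 4: route key 18: none >= 18, wrap to smallest pos 17 -> NA
Op 5: route key 95: none >= 95, wrap to smallest pos 17 -> NA
Op 6: add NB@93 -> ring=[17:NA,93:NB]
Op 7: route key 50: smallest pos >= 50 is 93 -> NB
Op 8: route key 45: smallest pos >= 45 is 93 -> NB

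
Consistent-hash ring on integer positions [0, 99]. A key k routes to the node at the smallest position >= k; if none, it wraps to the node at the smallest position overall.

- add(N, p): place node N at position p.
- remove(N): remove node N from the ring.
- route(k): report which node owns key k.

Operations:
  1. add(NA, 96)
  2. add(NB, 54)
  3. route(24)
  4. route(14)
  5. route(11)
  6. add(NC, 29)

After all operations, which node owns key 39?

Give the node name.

Op 1: add NA@96 -> ring=[96:NA]
Op 2: add NB@54 -> ring=[54:NB,96:NA]
Op 3: route key 24: smallest pos >= 24 is 54 -> NB
Op 4: route key 14: smallest pos >= 14 is 54 -> NB
Op 5: route key 11: smallest pos >= 11 is 54 -> NB
Op 6: add NC@29 -> ring=[29:NC,54:NB,96:NA]
Final route key 39: smallest pos >= 39 is 54 -> NB

Answer: NB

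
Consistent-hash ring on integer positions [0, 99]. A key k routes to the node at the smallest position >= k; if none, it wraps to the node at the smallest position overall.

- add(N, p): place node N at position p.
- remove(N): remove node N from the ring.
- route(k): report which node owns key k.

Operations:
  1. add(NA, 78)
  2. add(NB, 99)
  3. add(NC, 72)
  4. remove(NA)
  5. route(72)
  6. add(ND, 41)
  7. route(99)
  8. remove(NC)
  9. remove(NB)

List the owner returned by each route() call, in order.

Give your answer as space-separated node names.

Answer: NC NB

Derivation:
Op 1: add NA@78 -> ring=[78:NA]
Op 2: add NB@99 -> ring=[78:NA,99:NB]
Op 3: add NC@72 -> ring=[72:NC,78:NA,99:NB]
Op 4: remove NA -> ring=[72:NC,99:NB]
Op 5: route key 72: smallest pos >= 72 is 72 -> NC
Op 6: add ND@41 -> ring=[41:ND,72:NC,99:NB]
Op 7: route key 99: smallest pos >= 99 is 99 -> NB
Op 8: remove NC -> ring=[41:ND,99:NB]
Op 9: remove NB -> ring=[41:ND]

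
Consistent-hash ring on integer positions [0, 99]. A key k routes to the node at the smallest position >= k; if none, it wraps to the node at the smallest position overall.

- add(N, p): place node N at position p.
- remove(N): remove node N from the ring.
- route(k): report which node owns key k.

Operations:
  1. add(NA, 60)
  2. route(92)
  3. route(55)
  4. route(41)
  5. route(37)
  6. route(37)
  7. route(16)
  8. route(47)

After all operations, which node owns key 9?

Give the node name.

Op 1: add NA@60 -> ring=[60:NA]
Op 2: route key 92: none >= 92, wrap to smallest pos 60 -> NA
Op 3: route key 55: smallest pos >= 55 is 60 -> NA
Op 4: route key 41: smallest pos >= 41 is 60 -> NA
Op 5: route key 37: smallest pos >= 37 is 60 -> NA
Op 6: route key 37: smallest pos >= 37 is 60 -> NA
Op 7: route key 16: smallest pos >= 16 is 60 -> NA
Op 8: route key 47: smallest pos >= 47 is 60 -> NA
Final route key 9: smallest pos >= 9 is 60 -> NA

Answer: NA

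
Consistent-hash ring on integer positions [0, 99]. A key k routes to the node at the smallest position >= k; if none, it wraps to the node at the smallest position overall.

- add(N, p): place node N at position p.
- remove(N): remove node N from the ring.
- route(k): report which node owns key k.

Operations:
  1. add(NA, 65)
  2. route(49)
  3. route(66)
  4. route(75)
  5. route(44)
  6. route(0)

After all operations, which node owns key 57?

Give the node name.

Op 1: add NA@65 -> ring=[65:NA]
Op 2: route key 49: smallest pos >= 49 is 65 -> NA
Op 3: route key 66: none >= 66, wrap to smallest pos 65 -> NA
Op 4: route key 75: none >= 75, wrap to smallest pos 65 -> NA
Op 5: route key 44: smallest pos >= 44 is 65 -> NA
Op 6: route key 0: smallest pos >= 0 is 65 -> NA
Final route key 57: smallest pos >= 57 is 65 -> NA

Answer: NA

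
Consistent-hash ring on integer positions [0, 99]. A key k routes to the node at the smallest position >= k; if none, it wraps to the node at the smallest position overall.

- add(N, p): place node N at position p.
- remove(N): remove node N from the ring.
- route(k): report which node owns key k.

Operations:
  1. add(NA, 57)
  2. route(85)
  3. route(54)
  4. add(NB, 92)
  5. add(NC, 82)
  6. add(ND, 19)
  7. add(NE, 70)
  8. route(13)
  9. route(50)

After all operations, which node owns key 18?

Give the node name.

Answer: ND

Derivation:
Op 1: add NA@57 -> ring=[57:NA]
Op 2: route key 85: none >= 85, wrap to smallest pos 57 -> NA
Op 3: route key 54: smallest pos >= 54 is 57 -> NA
Op 4: add NB@92 -> ring=[57:NA,92:NB]
Op 5: add NC@82 -> ring=[57:NA,82:NC,92:NB]
Op 6: add ND@19 -> ring=[19:ND,57:NA,82:NC,92:NB]
Op 7: add NE@70 -> ring=[19:ND,57:NA,70:NE,82:NC,92:NB]
Op 8: route key 13: smallest pos >= 13 is 19 -> ND
Op 9: route key 50: smallest pos >= 50 is 57 -> NA
Final route key 18: smallest pos >= 18 is 19 -> ND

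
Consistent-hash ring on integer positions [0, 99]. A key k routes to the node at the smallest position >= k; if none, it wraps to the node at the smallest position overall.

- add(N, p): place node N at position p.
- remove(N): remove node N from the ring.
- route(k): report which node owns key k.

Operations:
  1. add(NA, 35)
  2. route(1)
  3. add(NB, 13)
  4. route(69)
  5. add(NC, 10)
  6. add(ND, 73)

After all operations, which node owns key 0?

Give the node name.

Op 1: add NA@35 -> ring=[35:NA]
Op 2: route key 1: smallest pos >= 1 is 35 -> NA
Op 3: add NB@13 -> ring=[13:NB,35:NA]
Op 4: route key 69: none >= 69, wrap to smallest pos 13 -> NB
Op 5: add NC@10 -> ring=[10:NC,13:NB,35:NA]
Op 6: add ND@73 -> ring=[10:NC,13:NB,35:NA,73:ND]
Final route key 0: smallest pos >= 0 is 10 -> NC

Answer: NC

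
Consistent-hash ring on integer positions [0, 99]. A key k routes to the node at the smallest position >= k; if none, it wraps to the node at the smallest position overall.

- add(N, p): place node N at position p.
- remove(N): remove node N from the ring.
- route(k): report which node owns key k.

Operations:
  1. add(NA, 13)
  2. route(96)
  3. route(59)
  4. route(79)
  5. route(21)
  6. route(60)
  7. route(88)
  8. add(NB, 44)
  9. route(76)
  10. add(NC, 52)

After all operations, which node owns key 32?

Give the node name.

Op 1: add NA@13 -> ring=[13:NA]
Op 2: route key 96: none >= 96, wrap to smallest pos 13 -> NA
Op 3: route key 59: none >= 59, wrap to smallest pos 13 -> NA
Op 4: route key 79: none >= 79, wrap to smallest pos 13 -> NA
Op 5: route key 21: none >= 21, wrap to smallest pos 13 -> NA
Op 6: route key 60: none >= 60, wrap to smallest pos 13 -> NA
Op 7: route key 88: none >= 88, wrap to smallest pos 13 -> NA
Op 8: add NB@44 -> ring=[13:NA,44:NB]
Op 9: route key 76: none >= 76, wrap to smallest pos 13 -> NA
Op 10: add NC@52 -> ring=[13:NA,44:NB,52:NC]
Final route key 32: smallest pos >= 32 is 44 -> NB

Answer: NB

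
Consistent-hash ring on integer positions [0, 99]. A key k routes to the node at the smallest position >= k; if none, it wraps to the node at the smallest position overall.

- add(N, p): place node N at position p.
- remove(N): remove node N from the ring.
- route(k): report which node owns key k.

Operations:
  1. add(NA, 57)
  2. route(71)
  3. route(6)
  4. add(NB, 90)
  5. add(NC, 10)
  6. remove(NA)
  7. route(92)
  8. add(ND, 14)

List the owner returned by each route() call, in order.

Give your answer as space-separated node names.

Answer: NA NA NC

Derivation:
Op 1: add NA@57 -> ring=[57:NA]
Op 2: route key 71: none >= 71, wrap to smallest pos 57 -> NA
Op 3: route key 6: smallest pos >= 6 is 57 -> NA
Op 4: add NB@90 -> ring=[57:NA,90:NB]
Op 5: add NC@10 -> ring=[10:NC,57:NA,90:NB]
Op 6: remove NA -> ring=[10:NC,90:NB]
Op 7: route key 92: none >= 92, wrap to smallest pos 10 -> NC
Op 8: add ND@14 -> ring=[10:NC,14:ND,90:NB]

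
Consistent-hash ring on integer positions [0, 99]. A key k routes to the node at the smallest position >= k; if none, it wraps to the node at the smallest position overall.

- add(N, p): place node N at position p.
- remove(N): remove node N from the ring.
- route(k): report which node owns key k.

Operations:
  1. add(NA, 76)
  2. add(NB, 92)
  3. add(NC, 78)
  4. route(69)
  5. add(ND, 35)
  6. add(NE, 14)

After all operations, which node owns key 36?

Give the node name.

Answer: NA

Derivation:
Op 1: add NA@76 -> ring=[76:NA]
Op 2: add NB@92 -> ring=[76:NA,92:NB]
Op 3: add NC@78 -> ring=[76:NA,78:NC,92:NB]
Op 4: route key 69: smallest pos >= 69 is 76 -> NA
Op 5: add ND@35 -> ring=[35:ND,76:NA,78:NC,92:NB]
Op 6: add NE@14 -> ring=[14:NE,35:ND,76:NA,78:NC,92:NB]
Final route key 36: smallest pos >= 36 is 76 -> NA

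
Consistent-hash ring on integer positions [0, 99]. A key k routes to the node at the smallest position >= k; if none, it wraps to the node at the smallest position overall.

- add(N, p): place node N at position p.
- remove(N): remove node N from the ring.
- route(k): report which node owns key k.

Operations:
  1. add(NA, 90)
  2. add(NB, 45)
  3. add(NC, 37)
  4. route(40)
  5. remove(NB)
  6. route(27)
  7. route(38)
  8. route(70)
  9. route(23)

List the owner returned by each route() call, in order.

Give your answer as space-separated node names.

Op 1: add NA@90 -> ring=[90:NA]
Op 2: add NB@45 -> ring=[45:NB,90:NA]
Op 3: add NC@37 -> ring=[37:NC,45:NB,90:NA]
Op 4: route key 40: smallest pos >= 40 is 45 -> NB
Op 5: remove NB -> ring=[37:NC,90:NA]
Op 6: route key 27: smallest pos >= 27 is 37 -> NC
Op 7: route key 38: smallest pos >= 38 is 90 -> NA
Op 8: route key 70: smallest pos >= 70 is 90 -> NA
Op 9: route key 23: smallest pos >= 23 is 37 -> NC

Answer: NB NC NA NA NC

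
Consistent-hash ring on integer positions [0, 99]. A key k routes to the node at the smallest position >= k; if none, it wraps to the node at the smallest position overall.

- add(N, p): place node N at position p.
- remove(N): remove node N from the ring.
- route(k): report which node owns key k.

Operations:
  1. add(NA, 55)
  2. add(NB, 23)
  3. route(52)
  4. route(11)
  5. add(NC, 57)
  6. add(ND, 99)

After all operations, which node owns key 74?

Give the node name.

Answer: ND

Derivation:
Op 1: add NA@55 -> ring=[55:NA]
Op 2: add NB@23 -> ring=[23:NB,55:NA]
Op 3: route key 52: smallest pos >= 52 is 55 -> NA
Op 4: route key 11: smallest pos >= 11 is 23 -> NB
Op 5: add NC@57 -> ring=[23:NB,55:NA,57:NC]
Op 6: add ND@99 -> ring=[23:NB,55:NA,57:NC,99:ND]
Final route key 74: smallest pos >= 74 is 99 -> ND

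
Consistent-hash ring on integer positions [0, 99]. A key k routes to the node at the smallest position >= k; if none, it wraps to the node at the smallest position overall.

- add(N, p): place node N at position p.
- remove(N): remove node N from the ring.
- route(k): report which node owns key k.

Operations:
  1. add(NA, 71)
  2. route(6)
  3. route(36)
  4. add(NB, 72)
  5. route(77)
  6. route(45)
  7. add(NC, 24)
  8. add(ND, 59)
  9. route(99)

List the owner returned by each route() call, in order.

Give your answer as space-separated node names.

Op 1: add NA@71 -> ring=[71:NA]
Op 2: route key 6: smallest pos >= 6 is 71 -> NA
Op 3: route key 36: smallest pos >= 36 is 71 -> NA
Op 4: add NB@72 -> ring=[71:NA,72:NB]
Op 5: route key 77: none >= 77, wrap to smallest pos 71 -> NA
Op 6: route key 45: smallest pos >= 45 is 71 -> NA
Op 7: add NC@24 -> ring=[24:NC,71:NA,72:NB]
Op 8: add ND@59 -> ring=[24:NC,59:ND,71:NA,72:NB]
Op 9: route key 99: none >= 99, wrap to smallest pos 24 -> NC

Answer: NA NA NA NA NC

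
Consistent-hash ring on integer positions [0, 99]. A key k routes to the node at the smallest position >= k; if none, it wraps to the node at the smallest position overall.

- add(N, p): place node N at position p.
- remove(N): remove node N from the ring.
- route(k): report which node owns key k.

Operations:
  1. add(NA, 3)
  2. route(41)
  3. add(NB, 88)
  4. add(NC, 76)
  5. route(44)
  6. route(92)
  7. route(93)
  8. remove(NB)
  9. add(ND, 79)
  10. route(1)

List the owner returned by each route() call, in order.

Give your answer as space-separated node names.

Op 1: add NA@3 -> ring=[3:NA]
Op 2: route key 41: none >= 41, wrap to smallest pos 3 -> NA
Op 3: add NB@88 -> ring=[3:NA,88:NB]
Op 4: add NC@76 -> ring=[3:NA,76:NC,88:NB]
Op 5: route key 44: smallest pos >= 44 is 76 -> NC
Op 6: route key 92: none >= 92, wrap to smallest pos 3 -> NA
Op 7: route key 93: none >= 93, wrap to smallest pos 3 -> NA
Op 8: remove NB -> ring=[3:NA,76:NC]
Op 9: add ND@79 -> ring=[3:NA,76:NC,79:ND]
Op 10: route key 1: smallest pos >= 1 is 3 -> NA

Answer: NA NC NA NA NA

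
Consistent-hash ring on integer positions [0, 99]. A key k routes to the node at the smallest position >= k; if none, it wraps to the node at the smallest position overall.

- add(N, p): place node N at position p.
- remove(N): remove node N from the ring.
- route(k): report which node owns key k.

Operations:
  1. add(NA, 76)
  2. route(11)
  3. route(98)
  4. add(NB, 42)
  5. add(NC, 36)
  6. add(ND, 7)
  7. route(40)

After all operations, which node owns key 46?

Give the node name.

Op 1: add NA@76 -> ring=[76:NA]
Op 2: route key 11: smallest pos >= 11 is 76 -> NA
Op 3: route key 98: none >= 98, wrap to smallest pos 76 -> NA
Op 4: add NB@42 -> ring=[42:NB,76:NA]
Op 5: add NC@36 -> ring=[36:NC,42:NB,76:NA]
Op 6: add ND@7 -> ring=[7:ND,36:NC,42:NB,76:NA]
Op 7: route key 40: smallest pos >= 40 is 42 -> NB
Final route key 46: smallest pos >= 46 is 76 -> NA

Answer: NA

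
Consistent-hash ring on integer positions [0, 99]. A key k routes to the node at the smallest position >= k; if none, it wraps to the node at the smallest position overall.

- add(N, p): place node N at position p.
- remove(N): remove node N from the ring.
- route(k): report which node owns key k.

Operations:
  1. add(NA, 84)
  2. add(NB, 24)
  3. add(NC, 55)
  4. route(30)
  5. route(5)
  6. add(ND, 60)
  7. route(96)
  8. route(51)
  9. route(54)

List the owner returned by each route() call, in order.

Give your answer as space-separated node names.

Answer: NC NB NB NC NC

Derivation:
Op 1: add NA@84 -> ring=[84:NA]
Op 2: add NB@24 -> ring=[24:NB,84:NA]
Op 3: add NC@55 -> ring=[24:NB,55:NC,84:NA]
Op 4: route key 30: smallest pos >= 30 is 55 -> NC
Op 5: route key 5: smallest pos >= 5 is 24 -> NB
Op 6: add ND@60 -> ring=[24:NB,55:NC,60:ND,84:NA]
Op 7: route key 96: none >= 96, wrap to smallest pos 24 -> NB
Op 8: route key 51: smallest pos >= 51 is 55 -> NC
Op 9: route key 54: smallest pos >= 54 is 55 -> NC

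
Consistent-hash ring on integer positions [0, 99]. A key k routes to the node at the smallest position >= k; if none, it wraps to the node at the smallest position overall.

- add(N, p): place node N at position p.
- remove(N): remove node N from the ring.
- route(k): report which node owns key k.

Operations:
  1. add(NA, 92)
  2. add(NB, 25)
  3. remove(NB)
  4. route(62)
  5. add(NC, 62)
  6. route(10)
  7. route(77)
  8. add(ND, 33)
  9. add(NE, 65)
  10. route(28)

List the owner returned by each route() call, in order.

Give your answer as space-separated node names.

Op 1: add NA@92 -> ring=[92:NA]
Op 2: add NB@25 -> ring=[25:NB,92:NA]
Op 3: remove NB -> ring=[92:NA]
Op 4: route key 62: smallest pos >= 62 is 92 -> NA
Op 5: add NC@62 -> ring=[62:NC,92:NA]
Op 6: route key 10: smallest pos >= 10 is 62 -> NC
Op 7: route key 77: smallest pos >= 77 is 92 -> NA
Op 8: add ND@33 -> ring=[33:ND,62:NC,92:NA]
Op 9: add NE@65 -> ring=[33:ND,62:NC,65:NE,92:NA]
Op 10: route key 28: smallest pos >= 28 is 33 -> ND

Answer: NA NC NA ND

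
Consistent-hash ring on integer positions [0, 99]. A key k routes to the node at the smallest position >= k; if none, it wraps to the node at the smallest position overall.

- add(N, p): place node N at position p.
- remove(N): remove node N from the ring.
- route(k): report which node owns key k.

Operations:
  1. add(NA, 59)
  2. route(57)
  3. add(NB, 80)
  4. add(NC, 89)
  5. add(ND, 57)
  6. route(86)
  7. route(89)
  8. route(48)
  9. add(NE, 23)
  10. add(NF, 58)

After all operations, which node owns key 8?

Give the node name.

Answer: NE

Derivation:
Op 1: add NA@59 -> ring=[59:NA]
Op 2: route key 57: smallest pos >= 57 is 59 -> NA
Op 3: add NB@80 -> ring=[59:NA,80:NB]
Op 4: add NC@89 -> ring=[59:NA,80:NB,89:NC]
Op 5: add ND@57 -> ring=[57:ND,59:NA,80:NB,89:NC]
Op 6: route key 86: smallest pos >= 86 is 89 -> NC
Op 7: route key 89: smallest pos >= 89 is 89 -> NC
Op 8: route key 48: smallest pos >= 48 is 57 -> ND
Op 9: add NE@23 -> ring=[23:NE,57:ND,59:NA,80:NB,89:NC]
Op 10: add NF@58 -> ring=[23:NE,57:ND,58:NF,59:NA,80:NB,89:NC]
Final route key 8: smallest pos >= 8 is 23 -> NE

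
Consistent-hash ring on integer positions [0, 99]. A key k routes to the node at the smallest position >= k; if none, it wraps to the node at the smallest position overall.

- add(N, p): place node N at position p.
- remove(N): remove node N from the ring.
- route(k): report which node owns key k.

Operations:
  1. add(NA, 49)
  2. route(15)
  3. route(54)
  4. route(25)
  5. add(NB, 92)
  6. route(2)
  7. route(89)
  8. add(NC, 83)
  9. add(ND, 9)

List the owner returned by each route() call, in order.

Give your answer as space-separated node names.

Answer: NA NA NA NA NB

Derivation:
Op 1: add NA@49 -> ring=[49:NA]
Op 2: route key 15: smallest pos >= 15 is 49 -> NA
Op 3: route key 54: none >= 54, wrap to smallest pos 49 -> NA
Op 4: route key 25: smallest pos >= 25 is 49 -> NA
Op 5: add NB@92 -> ring=[49:NA,92:NB]
Op 6: route key 2: smallest pos >= 2 is 49 -> NA
Op 7: route key 89: smallest pos >= 89 is 92 -> NB
Op 8: add NC@83 -> ring=[49:NA,83:NC,92:NB]
Op 9: add ND@9 -> ring=[9:ND,49:NA,83:NC,92:NB]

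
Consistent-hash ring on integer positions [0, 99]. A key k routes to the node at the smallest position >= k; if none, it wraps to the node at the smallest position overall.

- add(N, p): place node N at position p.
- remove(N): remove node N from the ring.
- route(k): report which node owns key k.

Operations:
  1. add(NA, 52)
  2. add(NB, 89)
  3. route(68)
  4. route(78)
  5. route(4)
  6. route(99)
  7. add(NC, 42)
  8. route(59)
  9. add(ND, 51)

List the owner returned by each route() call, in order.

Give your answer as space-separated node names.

Op 1: add NA@52 -> ring=[52:NA]
Op 2: add NB@89 -> ring=[52:NA,89:NB]
Op 3: route key 68: smallest pos >= 68 is 89 -> NB
Op 4: route key 78: smallest pos >= 78 is 89 -> NB
Op 5: route key 4: smallest pos >= 4 is 52 -> NA
Op 6: route key 99: none >= 99, wrap to smallest pos 52 -> NA
Op 7: add NC@42 -> ring=[42:NC,52:NA,89:NB]
Op 8: route key 59: smallest pos >= 59 is 89 -> NB
Op 9: add ND@51 -> ring=[42:NC,51:ND,52:NA,89:NB]

Answer: NB NB NA NA NB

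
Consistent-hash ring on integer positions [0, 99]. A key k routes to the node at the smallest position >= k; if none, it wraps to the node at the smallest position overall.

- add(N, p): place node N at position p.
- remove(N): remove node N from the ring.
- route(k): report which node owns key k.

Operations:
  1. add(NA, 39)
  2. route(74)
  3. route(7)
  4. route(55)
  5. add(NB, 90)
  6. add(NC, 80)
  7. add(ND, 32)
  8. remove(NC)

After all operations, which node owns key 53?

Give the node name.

Op 1: add NA@39 -> ring=[39:NA]
Op 2: route key 74: none >= 74, wrap to smallest pos 39 -> NA
Op 3: route key 7: smallest pos >= 7 is 39 -> NA
Op 4: route key 55: none >= 55, wrap to smallest pos 39 -> NA
Op 5: add NB@90 -> ring=[39:NA,90:NB]
Op 6: add NC@80 -> ring=[39:NA,80:NC,90:NB]
Op 7: add ND@32 -> ring=[32:ND,39:NA,80:NC,90:NB]
Op 8: remove NC -> ring=[32:ND,39:NA,90:NB]
Final route key 53: smallest pos >= 53 is 90 -> NB

Answer: NB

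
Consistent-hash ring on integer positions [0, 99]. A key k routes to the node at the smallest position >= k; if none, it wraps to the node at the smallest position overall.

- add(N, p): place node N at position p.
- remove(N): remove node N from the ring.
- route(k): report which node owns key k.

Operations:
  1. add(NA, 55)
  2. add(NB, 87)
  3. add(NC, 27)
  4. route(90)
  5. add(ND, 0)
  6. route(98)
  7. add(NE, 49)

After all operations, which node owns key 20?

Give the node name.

Answer: NC

Derivation:
Op 1: add NA@55 -> ring=[55:NA]
Op 2: add NB@87 -> ring=[55:NA,87:NB]
Op 3: add NC@27 -> ring=[27:NC,55:NA,87:NB]
Op 4: route key 90: none >= 90, wrap to smallest pos 27 -> NC
Op 5: add ND@0 -> ring=[0:ND,27:NC,55:NA,87:NB]
Op 6: route key 98: none >= 98, wrap to smallest pos 0 -> ND
Op 7: add NE@49 -> ring=[0:ND,27:NC,49:NE,55:NA,87:NB]
Final route key 20: smallest pos >= 20 is 27 -> NC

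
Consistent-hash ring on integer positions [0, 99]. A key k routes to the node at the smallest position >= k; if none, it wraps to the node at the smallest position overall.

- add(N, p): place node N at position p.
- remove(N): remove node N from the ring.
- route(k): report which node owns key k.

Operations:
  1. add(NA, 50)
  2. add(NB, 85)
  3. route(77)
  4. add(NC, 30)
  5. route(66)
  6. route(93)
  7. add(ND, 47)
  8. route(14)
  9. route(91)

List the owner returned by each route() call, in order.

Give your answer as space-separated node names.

Op 1: add NA@50 -> ring=[50:NA]
Op 2: add NB@85 -> ring=[50:NA,85:NB]
Op 3: route key 77: smallest pos >= 77 is 85 -> NB
Op 4: add NC@30 -> ring=[30:NC,50:NA,85:NB]
Op 5: route key 66: smallest pos >= 66 is 85 -> NB
Op 6: route key 93: none >= 93, wrap to smallest pos 30 -> NC
Op 7: add ND@47 -> ring=[30:NC,47:ND,50:NA,85:NB]
Op 8: route key 14: smallest pos >= 14 is 30 -> NC
Op 9: route key 91: none >= 91, wrap to smallest pos 30 -> NC

Answer: NB NB NC NC NC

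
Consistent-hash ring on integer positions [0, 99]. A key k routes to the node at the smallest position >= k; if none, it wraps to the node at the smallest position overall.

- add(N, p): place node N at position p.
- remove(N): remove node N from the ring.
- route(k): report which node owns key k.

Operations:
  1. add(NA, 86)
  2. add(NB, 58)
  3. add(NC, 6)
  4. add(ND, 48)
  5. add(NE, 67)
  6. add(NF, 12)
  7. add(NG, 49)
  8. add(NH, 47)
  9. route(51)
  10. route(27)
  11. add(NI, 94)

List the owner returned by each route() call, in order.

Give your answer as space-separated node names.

Answer: NB NH

Derivation:
Op 1: add NA@86 -> ring=[86:NA]
Op 2: add NB@58 -> ring=[58:NB,86:NA]
Op 3: add NC@6 -> ring=[6:NC,58:NB,86:NA]
Op 4: add ND@48 -> ring=[6:NC,48:ND,58:NB,86:NA]
Op 5: add NE@67 -> ring=[6:NC,48:ND,58:NB,67:NE,86:NA]
Op 6: add NF@12 -> ring=[6:NC,12:NF,48:ND,58:NB,67:NE,86:NA]
Op 7: add NG@49 -> ring=[6:NC,12:NF,48:ND,49:NG,58:NB,67:NE,86:NA]
Op 8: add NH@47 -> ring=[6:NC,12:NF,47:NH,48:ND,49:NG,58:NB,67:NE,86:NA]
Op 9: route key 51: smallest pos >= 51 is 58 -> NB
Op 10: route key 27: smallest pos >= 27 is 47 -> NH
Op 11: add NI@94 -> ring=[6:NC,12:NF,47:NH,48:ND,49:NG,58:NB,67:NE,86:NA,94:NI]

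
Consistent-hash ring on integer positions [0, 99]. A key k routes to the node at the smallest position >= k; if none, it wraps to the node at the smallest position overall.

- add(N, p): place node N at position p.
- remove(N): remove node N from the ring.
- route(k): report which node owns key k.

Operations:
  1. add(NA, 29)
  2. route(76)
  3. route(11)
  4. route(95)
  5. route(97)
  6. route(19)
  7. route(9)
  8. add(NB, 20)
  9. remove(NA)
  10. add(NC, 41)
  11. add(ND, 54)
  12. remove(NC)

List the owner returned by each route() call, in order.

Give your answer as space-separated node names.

Answer: NA NA NA NA NA NA

Derivation:
Op 1: add NA@29 -> ring=[29:NA]
Op 2: route key 76: none >= 76, wrap to smallest pos 29 -> NA
Op 3: route key 11: smallest pos >= 11 is 29 -> NA
Op 4: route key 95: none >= 95, wrap to smallest pos 29 -> NA
Op 5: route key 97: none >= 97, wrap to smallest pos 29 -> NA
Op 6: route key 19: smallest pos >= 19 is 29 -> NA
Op 7: route key 9: smallest pos >= 9 is 29 -> NA
Op 8: add NB@20 -> ring=[20:NB,29:NA]
Op 9: remove NA -> ring=[20:NB]
Op 10: add NC@41 -> ring=[20:NB,41:NC]
Op 11: add ND@54 -> ring=[20:NB,41:NC,54:ND]
Op 12: remove NC -> ring=[20:NB,54:ND]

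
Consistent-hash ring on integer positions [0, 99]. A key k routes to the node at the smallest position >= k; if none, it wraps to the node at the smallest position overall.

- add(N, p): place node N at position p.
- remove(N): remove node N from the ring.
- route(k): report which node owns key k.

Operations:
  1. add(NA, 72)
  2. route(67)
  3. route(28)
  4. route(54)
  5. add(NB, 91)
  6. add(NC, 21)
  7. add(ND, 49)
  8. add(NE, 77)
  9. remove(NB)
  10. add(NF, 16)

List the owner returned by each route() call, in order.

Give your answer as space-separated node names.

Op 1: add NA@72 -> ring=[72:NA]
Op 2: route key 67: smallest pos >= 67 is 72 -> NA
Op 3: route key 28: smallest pos >= 28 is 72 -> NA
Op 4: route key 54: smallest pos >= 54 is 72 -> NA
Op 5: add NB@91 -> ring=[72:NA,91:NB]
Op 6: add NC@21 -> ring=[21:NC,72:NA,91:NB]
Op 7: add ND@49 -> ring=[21:NC,49:ND,72:NA,91:NB]
Op 8: add NE@77 -> ring=[21:NC,49:ND,72:NA,77:NE,91:NB]
Op 9: remove NB -> ring=[21:NC,49:ND,72:NA,77:NE]
Op 10: add NF@16 -> ring=[16:NF,21:NC,49:ND,72:NA,77:NE]

Answer: NA NA NA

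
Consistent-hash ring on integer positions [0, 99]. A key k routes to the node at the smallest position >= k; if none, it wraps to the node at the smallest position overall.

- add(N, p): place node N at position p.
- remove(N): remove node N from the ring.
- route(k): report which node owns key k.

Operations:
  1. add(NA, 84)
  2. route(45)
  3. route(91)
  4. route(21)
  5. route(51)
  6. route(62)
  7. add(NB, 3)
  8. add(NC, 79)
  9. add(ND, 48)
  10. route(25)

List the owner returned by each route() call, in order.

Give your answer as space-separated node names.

Op 1: add NA@84 -> ring=[84:NA]
Op 2: route key 45: smallest pos >= 45 is 84 -> NA
Op 3: route key 91: none >= 91, wrap to smallest pos 84 -> NA
Op 4: route key 21: smallest pos >= 21 is 84 -> NA
Op 5: route key 51: smallest pos >= 51 is 84 -> NA
Op 6: route key 62: smallest pos >= 62 is 84 -> NA
Op 7: add NB@3 -> ring=[3:NB,84:NA]
Op 8: add NC@79 -> ring=[3:NB,79:NC,84:NA]
Op 9: add ND@48 -> ring=[3:NB,48:ND,79:NC,84:NA]
Op 10: route key 25: smallest pos >= 25 is 48 -> ND

Answer: NA NA NA NA NA ND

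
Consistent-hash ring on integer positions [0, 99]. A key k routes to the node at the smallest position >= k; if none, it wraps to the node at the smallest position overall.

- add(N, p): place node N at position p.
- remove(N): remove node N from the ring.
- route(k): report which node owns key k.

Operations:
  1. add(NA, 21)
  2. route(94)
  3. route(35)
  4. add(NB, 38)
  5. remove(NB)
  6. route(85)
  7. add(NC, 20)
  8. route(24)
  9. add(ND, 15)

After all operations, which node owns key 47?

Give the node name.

Answer: ND

Derivation:
Op 1: add NA@21 -> ring=[21:NA]
Op 2: route key 94: none >= 94, wrap to smallest pos 21 -> NA
Op 3: route key 35: none >= 35, wrap to smallest pos 21 -> NA
Op 4: add NB@38 -> ring=[21:NA,38:NB]
Op 5: remove NB -> ring=[21:NA]
Op 6: route key 85: none >= 85, wrap to smallest pos 21 -> NA
Op 7: add NC@20 -> ring=[20:NC,21:NA]
Op 8: route key 24: none >= 24, wrap to smallest pos 20 -> NC
Op 9: add ND@15 -> ring=[15:ND,20:NC,21:NA]
Final route key 47: none >= 47, wrap to smallest pos 15 -> ND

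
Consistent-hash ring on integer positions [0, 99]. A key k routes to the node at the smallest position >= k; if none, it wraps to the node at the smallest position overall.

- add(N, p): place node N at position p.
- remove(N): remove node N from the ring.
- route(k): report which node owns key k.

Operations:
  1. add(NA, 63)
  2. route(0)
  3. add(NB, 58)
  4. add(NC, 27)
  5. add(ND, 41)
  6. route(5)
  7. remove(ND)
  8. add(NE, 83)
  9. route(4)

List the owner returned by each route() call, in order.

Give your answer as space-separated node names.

Op 1: add NA@63 -> ring=[63:NA]
Op 2: route key 0: smallest pos >= 0 is 63 -> NA
Op 3: add NB@58 -> ring=[58:NB,63:NA]
Op 4: add NC@27 -> ring=[27:NC,58:NB,63:NA]
Op 5: add ND@41 -> ring=[27:NC,41:ND,58:NB,63:NA]
Op 6: route key 5: smallest pos >= 5 is 27 -> NC
Op 7: remove ND -> ring=[27:NC,58:NB,63:NA]
Op 8: add NE@83 -> ring=[27:NC,58:NB,63:NA,83:NE]
Op 9: route key 4: smallest pos >= 4 is 27 -> NC

Answer: NA NC NC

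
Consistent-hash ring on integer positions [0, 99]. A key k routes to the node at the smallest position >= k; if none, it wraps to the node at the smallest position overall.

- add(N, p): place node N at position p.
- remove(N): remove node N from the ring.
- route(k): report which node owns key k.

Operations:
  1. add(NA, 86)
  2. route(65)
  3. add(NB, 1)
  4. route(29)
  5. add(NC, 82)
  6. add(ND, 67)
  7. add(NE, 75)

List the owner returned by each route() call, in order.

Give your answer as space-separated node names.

Answer: NA NA

Derivation:
Op 1: add NA@86 -> ring=[86:NA]
Op 2: route key 65: smallest pos >= 65 is 86 -> NA
Op 3: add NB@1 -> ring=[1:NB,86:NA]
Op 4: route key 29: smallest pos >= 29 is 86 -> NA
Op 5: add NC@82 -> ring=[1:NB,82:NC,86:NA]
Op 6: add ND@67 -> ring=[1:NB,67:ND,82:NC,86:NA]
Op 7: add NE@75 -> ring=[1:NB,67:ND,75:NE,82:NC,86:NA]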